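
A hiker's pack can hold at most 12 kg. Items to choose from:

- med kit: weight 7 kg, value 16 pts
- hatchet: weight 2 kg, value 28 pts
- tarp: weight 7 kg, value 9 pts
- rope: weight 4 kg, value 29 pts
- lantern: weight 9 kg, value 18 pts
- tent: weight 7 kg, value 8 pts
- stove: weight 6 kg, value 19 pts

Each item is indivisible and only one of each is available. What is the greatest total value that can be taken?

Check high-value combinations within 12 kg:
- hatchet+rope+stove: weight 2+4+6=12, value 28+29+19=76
- hatchet+rope: weight 2+4=6, value 28+29=57
- rope+stove: weight 4+6=10, value 29+19=48
- hatchet+stove: weight 2+6=8, value 28+19=47
Best: 76 pts.

76 pts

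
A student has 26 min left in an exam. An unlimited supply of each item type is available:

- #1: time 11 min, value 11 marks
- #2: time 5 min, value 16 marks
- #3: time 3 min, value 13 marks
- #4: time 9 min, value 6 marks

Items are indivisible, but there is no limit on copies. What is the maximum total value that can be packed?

Best value-per-unit is #3 at 13/3; filling with it alone gives 8×13 = 104.
Optimal mix: 1×#2 + 7×#3 → time 26, value 107.

107 marks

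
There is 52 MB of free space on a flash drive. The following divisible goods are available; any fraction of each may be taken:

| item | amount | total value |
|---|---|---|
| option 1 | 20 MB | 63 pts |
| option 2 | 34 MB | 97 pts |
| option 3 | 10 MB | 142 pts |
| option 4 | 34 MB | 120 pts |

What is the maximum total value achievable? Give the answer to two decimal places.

Take in order of value per unit:
- option 3 (142/10 per unit): all 10 → value 142, running total 142.00
- option 4 (120/34 per unit): all 34 → value 120, running total 262.00
- option 1 (63/20 per unit): 8 of 20 → value 8×63/20 = 25.2000, running total 287.20
Total 287.20.

287.20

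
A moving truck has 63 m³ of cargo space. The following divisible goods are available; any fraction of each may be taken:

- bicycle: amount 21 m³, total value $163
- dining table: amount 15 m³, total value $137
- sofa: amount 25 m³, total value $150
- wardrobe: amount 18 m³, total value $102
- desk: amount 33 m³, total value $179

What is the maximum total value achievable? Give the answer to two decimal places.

Take in order of value per unit:
- dining table (137/15 per unit): all 15 → value 137, running total 137.00
- bicycle (163/21 per unit): all 21 → value 163, running total 300.00
- sofa (150/25 per unit): all 25 → value 150, running total 450.00
- wardrobe (102/18 per unit): 2 of 18 → value 2×102/18 = 11.3333, running total 461.33
Total 461.33.

461.33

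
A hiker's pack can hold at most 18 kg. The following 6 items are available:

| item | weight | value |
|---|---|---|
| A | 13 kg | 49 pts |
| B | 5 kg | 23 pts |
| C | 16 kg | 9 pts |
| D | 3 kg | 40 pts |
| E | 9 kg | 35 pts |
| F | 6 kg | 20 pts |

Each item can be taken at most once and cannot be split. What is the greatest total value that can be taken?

Check high-value combinations within 18 kg:
- B+D+E: weight 5+3+9=17, value 23+40+35=98
- D+E+F: weight 3+9+6=18, value 40+35+20=95
- A+D: weight 13+3=16, value 49+40=89
Best: 98 pts.

98 pts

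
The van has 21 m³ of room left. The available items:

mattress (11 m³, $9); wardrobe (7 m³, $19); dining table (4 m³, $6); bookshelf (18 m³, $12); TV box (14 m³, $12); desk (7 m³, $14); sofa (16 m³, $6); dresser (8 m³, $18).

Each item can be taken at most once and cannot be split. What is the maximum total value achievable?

This is a 0/1 knapsack; check combinations near the capacity.
- wardrobe+dining table+dresser: volume 7+4+8=19, value 19+6+18=43
- wardrobe+dining table+desk: volume 7+4+7=18, value 19+6+14=39
- dining table+desk+dresser: volume 4+7+8=19, value 6+14+18=38
- wardrobe+dresser: volume 7+8=15, value 19+18=37
- wardrobe+desk: volume 7+7=14, value 19+14=33
Best: $43.

$43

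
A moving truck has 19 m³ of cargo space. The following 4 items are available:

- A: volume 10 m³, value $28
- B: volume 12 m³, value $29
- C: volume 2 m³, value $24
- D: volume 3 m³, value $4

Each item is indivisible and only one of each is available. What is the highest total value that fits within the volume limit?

Check high-value combinations within 19 m³:
- B+C+D: volume 12+2+3=17, value 29+24+4=57
- A+C+D: volume 10+2+3=15, value 28+24+4=56
- B+C: volume 12+2=14, value 29+24=53
- A+C: volume 10+2=12, value 28+24=52
- B+D: volume 12+3=15, value 29+4=33
Best: $57.

$57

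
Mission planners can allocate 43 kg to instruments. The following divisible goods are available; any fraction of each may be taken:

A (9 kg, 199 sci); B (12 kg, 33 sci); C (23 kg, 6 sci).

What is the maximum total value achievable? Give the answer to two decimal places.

Take in order of value per unit:
- A (199/9 per unit): all 9 → value 199, running total 199.00
- B (33/12 per unit): all 12 → value 33, running total 232.00
- C (6/23 per unit): 22 of 23 → value 22×6/23 = 5.7391, running total 237.74
Total 237.74.

237.74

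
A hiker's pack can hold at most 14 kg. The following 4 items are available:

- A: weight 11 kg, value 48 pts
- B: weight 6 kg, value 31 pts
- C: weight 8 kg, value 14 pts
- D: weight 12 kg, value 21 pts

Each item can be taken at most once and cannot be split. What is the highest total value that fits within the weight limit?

Check high-value combinations within 14 kg:
- A: weight 11, value 48
- B+C: weight 6+8=14, value 31+14=45
- B: weight 6, value 31
- D: weight 12, value 21
- C: weight 8, value 14
Best: 48 pts.

48 pts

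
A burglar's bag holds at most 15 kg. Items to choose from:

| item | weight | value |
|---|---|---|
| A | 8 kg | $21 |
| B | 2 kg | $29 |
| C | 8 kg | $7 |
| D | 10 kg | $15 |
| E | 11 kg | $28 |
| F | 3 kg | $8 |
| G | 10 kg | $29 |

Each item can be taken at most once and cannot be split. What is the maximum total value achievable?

$66

Check high-value combinations within 15 kg:
- B+F+G: weight 2+3+10=15, value 29+8+29=66
- B+G: weight 2+10=12, value 29+29=58
- A+B+F: weight 8+2+3=13, value 21+29+8=58
Best: $66.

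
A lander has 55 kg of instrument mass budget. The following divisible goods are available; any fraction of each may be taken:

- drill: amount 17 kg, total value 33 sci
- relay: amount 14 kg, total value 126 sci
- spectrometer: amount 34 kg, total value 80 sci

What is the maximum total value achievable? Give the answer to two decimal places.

219.59

Take in order of value per unit:
- relay (126/14 per unit): all 14 → value 126, running total 126.00
- spectrometer (80/34 per unit): all 34 → value 80, running total 206.00
- drill (33/17 per unit): 7 of 17 → value 7×33/17 = 13.5882, running total 219.59
Total 219.59.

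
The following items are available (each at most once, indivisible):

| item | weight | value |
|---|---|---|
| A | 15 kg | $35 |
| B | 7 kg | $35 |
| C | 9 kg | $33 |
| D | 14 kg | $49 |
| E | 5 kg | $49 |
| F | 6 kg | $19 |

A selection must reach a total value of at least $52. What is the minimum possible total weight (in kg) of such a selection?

11

Subsets with value ≥ 52, sorted by total weight:
- E+F: weight 11, value 68
- B+E: weight 12, value 84
Minimum weight: 11 kg.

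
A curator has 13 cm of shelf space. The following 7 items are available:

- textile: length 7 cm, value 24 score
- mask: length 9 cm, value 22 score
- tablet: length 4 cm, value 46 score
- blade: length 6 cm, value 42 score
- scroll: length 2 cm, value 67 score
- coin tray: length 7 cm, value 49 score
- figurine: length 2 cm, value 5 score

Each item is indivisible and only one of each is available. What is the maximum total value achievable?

Check high-value combinations within 13 cm:
- tablet+scroll+coin tray: length 4+2+7=13, value 46+67+49=162
- tablet+blade+scroll: length 4+6+2=12, value 46+42+67=155
- textile+tablet+scroll: length 7+4+2=13, value 24+46+67=137
- scroll+coin tray+figurine: length 2+7+2=11, value 67+49+5=121
Best: 162 score.

162 score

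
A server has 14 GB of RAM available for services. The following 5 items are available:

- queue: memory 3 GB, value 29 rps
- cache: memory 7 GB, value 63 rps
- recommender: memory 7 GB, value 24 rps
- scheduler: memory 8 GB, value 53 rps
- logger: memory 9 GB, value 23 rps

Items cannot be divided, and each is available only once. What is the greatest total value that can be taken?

92 rps

Check high-value combinations within 14 GB:
- queue+cache: memory 3+7=10, value 29+63=92
- cache+recommender: memory 7+7=14, value 63+24=87
- queue+scheduler: memory 3+8=11, value 29+53=82
- cache: memory 7, value 63
Best: 92 rps.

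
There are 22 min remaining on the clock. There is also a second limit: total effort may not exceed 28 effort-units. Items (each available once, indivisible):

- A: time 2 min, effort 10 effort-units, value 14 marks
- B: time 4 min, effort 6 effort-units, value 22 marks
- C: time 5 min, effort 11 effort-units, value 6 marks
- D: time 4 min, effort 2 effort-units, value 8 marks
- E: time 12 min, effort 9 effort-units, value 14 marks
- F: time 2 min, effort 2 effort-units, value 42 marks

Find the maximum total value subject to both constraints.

92 marks

Feasible sets respecting both limits:
- A+B+E+F: time 20, effort 27, value 92
- A+B+D+F: time 12, effort 20, value 86
- B+D+E+F: time 22, effort 19, value 86
Best: 92 marks.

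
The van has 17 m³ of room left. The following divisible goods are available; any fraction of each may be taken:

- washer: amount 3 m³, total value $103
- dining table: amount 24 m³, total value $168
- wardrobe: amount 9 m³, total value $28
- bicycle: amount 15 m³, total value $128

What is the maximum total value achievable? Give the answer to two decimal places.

Take in order of value per unit:
- washer (103/3 per unit): all 3 → value 103, running total 103.00
- bicycle (128/15 per unit): 14 of 15 → value 14×128/15 = 119.4667, running total 222.47
Total 222.47.

222.47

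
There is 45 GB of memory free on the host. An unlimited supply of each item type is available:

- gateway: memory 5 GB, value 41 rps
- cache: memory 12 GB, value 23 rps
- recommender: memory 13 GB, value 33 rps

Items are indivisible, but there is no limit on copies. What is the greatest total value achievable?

Best value-per-unit is gateway at 41/5, and filling with it alone uses memory 9×5=45. No mix of the others beats 9×41 = 369.

369 rps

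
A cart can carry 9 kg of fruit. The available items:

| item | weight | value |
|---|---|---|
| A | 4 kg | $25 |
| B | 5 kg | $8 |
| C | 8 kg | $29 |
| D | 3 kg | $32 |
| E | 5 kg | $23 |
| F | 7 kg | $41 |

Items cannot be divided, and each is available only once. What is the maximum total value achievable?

$57

Check high-value combinations within 9 kg:
- A+D: weight 4+3=7, value 25+32=57
- D+E: weight 3+5=8, value 32+23=55
- A+E: weight 4+5=9, value 25+23=48
Best: $57.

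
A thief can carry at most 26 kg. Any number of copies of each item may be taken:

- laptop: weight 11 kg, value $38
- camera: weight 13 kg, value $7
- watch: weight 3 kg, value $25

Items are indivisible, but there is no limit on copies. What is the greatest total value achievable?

$200

Best value-per-unit is watch at 25/3, and filling with it alone uses weight 8×3=24. No mix of the others beats 8×25 = 200.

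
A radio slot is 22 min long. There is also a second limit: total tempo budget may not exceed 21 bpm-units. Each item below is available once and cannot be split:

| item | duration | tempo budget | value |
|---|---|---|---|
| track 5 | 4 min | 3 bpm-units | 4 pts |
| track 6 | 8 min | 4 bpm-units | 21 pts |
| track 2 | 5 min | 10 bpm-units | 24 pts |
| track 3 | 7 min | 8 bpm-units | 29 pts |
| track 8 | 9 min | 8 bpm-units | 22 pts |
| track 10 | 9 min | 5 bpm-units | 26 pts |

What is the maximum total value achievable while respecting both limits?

71 pts

Feasible sets respecting both limits:
- track 6+track 2+track 10: duration 22, tempo budget 19, value 71
- track 5+track 3+track 10: duration 20, tempo budget 16, value 59
- track 5+track 2+track 3: duration 16, tempo budget 21, value 57
- track 5+track 3+track 8: duration 20, tempo budget 19, value 55
Best: 71 pts.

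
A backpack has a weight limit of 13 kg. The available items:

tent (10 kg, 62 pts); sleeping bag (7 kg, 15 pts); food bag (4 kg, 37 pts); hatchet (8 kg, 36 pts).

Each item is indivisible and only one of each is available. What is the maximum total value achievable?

73 pts

Check high-value combinations within 13 kg:
- food bag+hatchet: weight 4+8=12, value 37+36=73
- tent: weight 10, value 62
- sleeping bag+food bag: weight 7+4=11, value 15+37=52
- food bag: weight 4, value 37
Best: 73 pts.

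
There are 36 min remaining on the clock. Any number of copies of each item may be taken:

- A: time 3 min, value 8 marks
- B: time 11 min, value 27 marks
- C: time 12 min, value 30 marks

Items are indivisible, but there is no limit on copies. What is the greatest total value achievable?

Best value-per-unit is A at 8/3, and filling with it alone uses time 12×3=36. No mix of the others beats 12×8 = 96.

96 marks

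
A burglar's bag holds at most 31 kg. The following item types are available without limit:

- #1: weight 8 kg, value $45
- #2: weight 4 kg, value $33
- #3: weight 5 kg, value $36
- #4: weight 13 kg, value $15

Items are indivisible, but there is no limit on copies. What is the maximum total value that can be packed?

Best value-per-unit is #2 at 33/4; filling with it alone gives 7×33 = 231.
Optimal mix: 4×#2 + 3×#3 → weight 31, value 240.

$240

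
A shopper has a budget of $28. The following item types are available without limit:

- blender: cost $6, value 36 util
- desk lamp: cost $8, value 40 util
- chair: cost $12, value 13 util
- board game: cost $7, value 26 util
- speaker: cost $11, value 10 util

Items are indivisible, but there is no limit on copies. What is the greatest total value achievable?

152 util

Best value-per-unit is blender at 36/6; filling with it alone gives 4×36 = 144.
Optimal mix: 2×blender + 2×desk lamp → cost 28, value 152.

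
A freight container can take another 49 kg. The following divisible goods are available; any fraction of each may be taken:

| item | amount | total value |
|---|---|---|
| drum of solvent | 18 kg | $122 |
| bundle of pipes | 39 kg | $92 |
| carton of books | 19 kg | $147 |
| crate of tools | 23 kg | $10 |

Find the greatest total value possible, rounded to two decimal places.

297.31

Take in order of value per unit:
- carton of books (147/19 per unit): all 19 → value 147, running total 147.00
- drum of solvent (122/18 per unit): all 18 → value 122, running total 269.00
- bundle of pipes (92/39 per unit): 12 of 39 → value 12×92/39 = 28.3077, running total 297.31
Total 297.31.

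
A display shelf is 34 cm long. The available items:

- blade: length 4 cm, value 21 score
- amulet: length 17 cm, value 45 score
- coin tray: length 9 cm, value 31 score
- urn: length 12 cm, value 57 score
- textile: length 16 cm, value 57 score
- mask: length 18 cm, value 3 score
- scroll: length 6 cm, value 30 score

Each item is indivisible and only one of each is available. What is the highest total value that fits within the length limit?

Check high-value combinations within 34 cm:
- urn+textile+scroll: length 12+16+6=34, value 57+57+30=144
- blade+coin tray+urn+scroll: length 4+9+12+6=31, value 21+31+57+30=139
- blade+urn+textile: length 4+12+16=32, value 21+57+57=135
- blade+amulet+urn: length 4+17+12=33, value 21+45+57=123
- coin tray+urn+scroll: length 9+12+6=27, value 31+57+30=118
Best: 144 score.

144 score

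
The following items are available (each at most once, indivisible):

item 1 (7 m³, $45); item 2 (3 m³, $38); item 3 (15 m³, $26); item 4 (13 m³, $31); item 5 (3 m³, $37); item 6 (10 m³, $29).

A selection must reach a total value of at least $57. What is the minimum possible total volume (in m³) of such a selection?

6

Subsets with value ≥ 57, sorted by total volume:
- item 2+item 5: volume 6, value 75
- item 1+item 2: volume 10, value 83
Minimum volume: 6 m³.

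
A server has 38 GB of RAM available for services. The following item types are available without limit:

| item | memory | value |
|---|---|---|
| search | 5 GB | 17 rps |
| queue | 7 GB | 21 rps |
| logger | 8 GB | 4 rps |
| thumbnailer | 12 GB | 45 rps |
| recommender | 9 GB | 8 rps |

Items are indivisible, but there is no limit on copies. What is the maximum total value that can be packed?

135 rps

Best value-per-unit is thumbnailer at 45/12, and filling with it alone uses memory 3×12=36. No mix of the others beats 3×45 = 135.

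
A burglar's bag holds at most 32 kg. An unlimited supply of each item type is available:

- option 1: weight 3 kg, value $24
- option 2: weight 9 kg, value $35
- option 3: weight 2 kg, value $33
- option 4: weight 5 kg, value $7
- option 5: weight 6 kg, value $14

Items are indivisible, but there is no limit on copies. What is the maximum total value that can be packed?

$528

Best value-per-unit is option 3 at 33/2, and filling with it alone uses weight 16×2=32. No mix of the others beats 16×33 = 528.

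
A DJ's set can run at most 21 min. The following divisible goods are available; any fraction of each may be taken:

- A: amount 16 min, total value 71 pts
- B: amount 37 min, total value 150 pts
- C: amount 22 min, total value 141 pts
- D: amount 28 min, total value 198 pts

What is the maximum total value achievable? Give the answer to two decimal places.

148.50

Take in order of value per unit:
- D (198/28 per unit): 21 of 28 → value 21×198/28 = 148.5000, running total 148.50
Total 148.50.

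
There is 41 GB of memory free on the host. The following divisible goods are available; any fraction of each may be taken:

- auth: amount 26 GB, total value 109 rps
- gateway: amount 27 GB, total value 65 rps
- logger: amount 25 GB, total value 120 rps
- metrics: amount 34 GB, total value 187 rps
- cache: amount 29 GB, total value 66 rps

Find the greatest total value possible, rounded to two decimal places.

Take in order of value per unit:
- metrics (187/34 per unit): all 34 → value 187, running total 187.00
- logger (120/25 per unit): 7 of 25 → value 7×120/25 = 33.6000, running total 220.60
Total 220.60.

220.60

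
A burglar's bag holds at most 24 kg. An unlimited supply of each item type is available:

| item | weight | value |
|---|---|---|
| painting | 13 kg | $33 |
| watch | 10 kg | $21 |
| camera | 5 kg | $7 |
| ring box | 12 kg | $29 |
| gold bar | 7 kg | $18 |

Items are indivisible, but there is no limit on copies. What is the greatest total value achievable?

$58

Best value-per-unit is gold bar at 18/7; filling with it alone gives 3×18 = 54.
Optimal mix: 2×ring box → weight 24, value 58.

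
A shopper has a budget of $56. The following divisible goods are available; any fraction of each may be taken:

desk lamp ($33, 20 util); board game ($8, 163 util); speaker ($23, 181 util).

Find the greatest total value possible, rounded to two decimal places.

Take in order of value per unit:
- board game (163/8 per unit): all 8 → value 163, running total 163.00
- speaker (181/23 per unit): all 23 → value 181, running total 344.00
- desk lamp (20/33 per unit): 25 of 33 → value 25×20/33 = 15.1515, running total 359.15
Total 359.15.

359.15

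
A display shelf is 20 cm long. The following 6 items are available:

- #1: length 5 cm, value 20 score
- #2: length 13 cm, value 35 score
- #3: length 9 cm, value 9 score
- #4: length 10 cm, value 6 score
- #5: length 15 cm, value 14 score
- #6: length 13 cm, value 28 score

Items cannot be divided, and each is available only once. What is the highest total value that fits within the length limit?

This is a 0/1 knapsack; check combinations near the capacity.
- #1+#2: length 5+13=18, value 20+35=55
- #1+#6: length 5+13=18, value 20+28=48
- #2: length 13, value 35
Best: 55 score.

55 score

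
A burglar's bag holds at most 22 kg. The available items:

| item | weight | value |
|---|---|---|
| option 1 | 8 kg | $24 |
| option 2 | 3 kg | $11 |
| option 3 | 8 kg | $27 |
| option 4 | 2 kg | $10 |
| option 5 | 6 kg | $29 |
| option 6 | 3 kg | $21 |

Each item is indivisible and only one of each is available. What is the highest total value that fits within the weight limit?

Check high-value combinations within 22 kg:
- option 2+option 3+option 4+option 5+option 6: weight 3+8+2+6+3=22, value 11+27+10+29+21=98
- option 1+option 2+option 4+option 5+option 6: weight 8+3+2+6+3=22, value 24+11+10+29+21=95
- option 2+option 3+option 5+option 6: weight 3+8+6+3=20, value 11+27+29+21=88
- option 3+option 4+option 5+option 6: weight 8+2+6+3=19, value 27+10+29+21=87
Best: $98.

$98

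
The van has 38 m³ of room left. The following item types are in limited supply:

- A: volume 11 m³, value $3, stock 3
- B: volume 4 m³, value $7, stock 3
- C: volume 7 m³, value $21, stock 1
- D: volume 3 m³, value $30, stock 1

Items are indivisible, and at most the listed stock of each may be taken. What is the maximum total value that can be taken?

$75

Best selections within volume 38 and stock limits:
- 1×A + 3×B + 1×C + 1×D: volume 33, value 75
- 3×B + 1×C + 1×D: volume 22, value 72
- 1×A + 2×B + 1×C + 1×D: volume 29, value 68
- 2×B + 1×C + 1×D: volume 18, value 65
Best: $75.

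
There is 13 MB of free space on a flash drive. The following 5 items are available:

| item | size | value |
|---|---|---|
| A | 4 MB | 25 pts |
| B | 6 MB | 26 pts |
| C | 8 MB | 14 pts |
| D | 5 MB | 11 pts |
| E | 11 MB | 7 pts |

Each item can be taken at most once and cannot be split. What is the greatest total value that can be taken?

Check high-value combinations within 13 MB:
- A+B: size 4+6=10, value 25+26=51
- A+C: size 4+8=12, value 25+14=39
- B+D: size 6+5=11, value 26+11=37
- A+D: size 4+5=9, value 25+11=36
Best: 51 pts.

51 pts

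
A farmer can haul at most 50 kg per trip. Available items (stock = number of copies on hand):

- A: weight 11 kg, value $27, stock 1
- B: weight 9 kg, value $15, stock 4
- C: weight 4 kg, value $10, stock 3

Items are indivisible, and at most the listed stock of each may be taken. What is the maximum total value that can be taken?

Best selections within weight 50 and stock limits:
- 1×A + 3×B + 3×C: weight 50, value 102
- 1×A + 3×B + 2×C: weight 46, value 92
Best: $102.

$102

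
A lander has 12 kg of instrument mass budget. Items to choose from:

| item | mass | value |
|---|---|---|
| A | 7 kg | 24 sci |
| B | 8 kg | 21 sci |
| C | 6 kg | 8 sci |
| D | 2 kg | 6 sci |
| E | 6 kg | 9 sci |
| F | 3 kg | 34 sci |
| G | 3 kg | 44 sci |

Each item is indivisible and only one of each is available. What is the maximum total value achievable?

Check high-value combinations within 12 kg:
- E+F+G: mass 6+3+3=12, value 9+34+44=87
- C+F+G: mass 6+3+3=12, value 8+34+44=86
- D+F+G: mass 2+3+3=8, value 6+34+44=84
Best: 87 sci.

87 sci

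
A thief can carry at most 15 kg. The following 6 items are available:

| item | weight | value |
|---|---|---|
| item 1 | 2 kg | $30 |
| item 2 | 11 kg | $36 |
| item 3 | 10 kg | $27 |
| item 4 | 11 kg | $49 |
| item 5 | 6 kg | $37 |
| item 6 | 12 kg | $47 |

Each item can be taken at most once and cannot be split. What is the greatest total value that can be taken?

$79

Check high-value combinations within 15 kg:
- item 1+item 4: weight 2+11=13, value 30+49=79
- item 1+item 6: weight 2+12=14, value 30+47=77
- item 1+item 5: weight 2+6=8, value 30+37=67
Best: $79.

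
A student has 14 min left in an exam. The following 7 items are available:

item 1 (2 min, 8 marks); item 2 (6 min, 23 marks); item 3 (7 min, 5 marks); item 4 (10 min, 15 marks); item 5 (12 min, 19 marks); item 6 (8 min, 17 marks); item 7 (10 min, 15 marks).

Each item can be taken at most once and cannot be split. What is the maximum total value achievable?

40 marks

Check high-value combinations within 14 min:
- item 2+item 6: time 6+8=14, value 23+17=40
- item 1+item 2: time 2+6=8, value 8+23=31
- item 2+item 3: time 6+7=13, value 23+5=28
- item 1+item 5: time 2+12=14, value 8+19=27
- item 1+item 6: time 2+8=10, value 8+17=25
Best: 40 marks.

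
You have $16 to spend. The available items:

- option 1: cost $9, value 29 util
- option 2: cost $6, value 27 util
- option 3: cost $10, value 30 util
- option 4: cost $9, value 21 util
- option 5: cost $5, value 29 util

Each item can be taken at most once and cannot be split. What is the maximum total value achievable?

59 util

Check high-value combinations within $16:
- option 3+option 5: cost 10+5=15, value 30+29=59
- option 1+option 5: cost 9+5=14, value 29+29=58
- option 2+option 3: cost 6+10=16, value 27+30=57
Best: 59 util.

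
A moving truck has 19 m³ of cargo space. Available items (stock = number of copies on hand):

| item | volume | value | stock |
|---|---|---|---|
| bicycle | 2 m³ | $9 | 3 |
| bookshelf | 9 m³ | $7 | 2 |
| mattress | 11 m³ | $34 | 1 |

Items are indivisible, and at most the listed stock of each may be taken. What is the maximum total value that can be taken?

Top feasible selections:
- 3×bicycle + 1×mattress: volume 17, value 61
- 2×bicycle + 1×mattress: volume 15, value 52
- 1×bicycle + 1×mattress: volume 13, value 43
Best: $61.

$61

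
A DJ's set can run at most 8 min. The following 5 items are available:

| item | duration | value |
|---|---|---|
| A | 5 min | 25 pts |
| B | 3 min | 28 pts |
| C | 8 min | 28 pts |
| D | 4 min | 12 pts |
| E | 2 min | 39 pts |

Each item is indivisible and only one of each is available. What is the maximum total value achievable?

Check high-value combinations within 8 min:
- B+E: duration 3+2=5, value 28+39=67
- A+E: duration 5+2=7, value 25+39=64
- A+B: duration 5+3=8, value 25+28=53
- D+E: duration 4+2=6, value 12+39=51
Best: 67 pts.

67 pts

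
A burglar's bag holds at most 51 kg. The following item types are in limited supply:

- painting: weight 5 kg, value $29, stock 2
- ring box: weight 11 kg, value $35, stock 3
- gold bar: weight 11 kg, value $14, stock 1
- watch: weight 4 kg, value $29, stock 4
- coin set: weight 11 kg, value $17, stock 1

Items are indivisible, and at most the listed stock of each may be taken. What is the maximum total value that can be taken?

Best selections within weight 51 and stock limits:
- 2×painting + 2×ring box + 4×watch: weight 48, value 244
- 2×painting + 1×ring box + 4×watch + 1×coin set: weight 48, value 226
- 2×painting + 1×ring box + 1×gold bar + 4×watch: weight 48, value 223
- 3×ring box + 4×watch: weight 49, value 221
Best: $244.

$244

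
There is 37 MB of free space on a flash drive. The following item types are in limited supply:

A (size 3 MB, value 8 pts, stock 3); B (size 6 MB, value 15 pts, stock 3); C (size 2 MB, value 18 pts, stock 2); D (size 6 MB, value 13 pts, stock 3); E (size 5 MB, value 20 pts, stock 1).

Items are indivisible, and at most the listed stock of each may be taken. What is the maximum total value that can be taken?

Best selections within size 37 and stock limits:
- 3×A + 3×B + 2×C + 1×E: size 36, value 125
- 3×A + 2×B + 2×C + 1×D + 1×E: size 36, value 123
Best: 125 pts.

125 pts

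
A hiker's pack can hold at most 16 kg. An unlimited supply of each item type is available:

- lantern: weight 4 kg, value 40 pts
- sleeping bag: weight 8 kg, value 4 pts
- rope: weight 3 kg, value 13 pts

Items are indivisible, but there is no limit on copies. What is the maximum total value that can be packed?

160 pts

Best value-per-unit is lantern at 40/4, and filling with it alone uses weight 4×4=16. No mix of the others beats 4×40 = 160.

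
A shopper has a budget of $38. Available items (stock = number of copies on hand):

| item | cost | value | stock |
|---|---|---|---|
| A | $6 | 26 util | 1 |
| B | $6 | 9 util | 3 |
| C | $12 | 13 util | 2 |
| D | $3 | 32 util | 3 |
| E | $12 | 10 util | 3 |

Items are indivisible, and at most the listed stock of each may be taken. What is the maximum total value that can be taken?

149 util

Best selections within cost 38 and stock limits:
- 1×A + 3×B + 3×D: cost 33, value 149
- 1×A + 1×B + 1×C + 3×D: cost 33, value 144
- 1×A + 1×B + 3×D + 1×E: cost 33, value 141
- 1×A + 2×B + 3×D: cost 27, value 140
Best: 149 util.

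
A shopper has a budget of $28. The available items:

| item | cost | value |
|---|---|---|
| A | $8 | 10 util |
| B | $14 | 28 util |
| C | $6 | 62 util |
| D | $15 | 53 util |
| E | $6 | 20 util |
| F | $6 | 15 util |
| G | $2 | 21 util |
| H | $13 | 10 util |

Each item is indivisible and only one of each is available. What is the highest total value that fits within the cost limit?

Check high-value combinations within $28:
- C+D+G: cost 6+15+2=23, value 62+53+21=136
- C+D+E: cost 6+15+6=27, value 62+53+20=135
- B+C+E+G: cost 14+6+6+2=28, value 28+62+20+21=131
Best: 136 util.

136 util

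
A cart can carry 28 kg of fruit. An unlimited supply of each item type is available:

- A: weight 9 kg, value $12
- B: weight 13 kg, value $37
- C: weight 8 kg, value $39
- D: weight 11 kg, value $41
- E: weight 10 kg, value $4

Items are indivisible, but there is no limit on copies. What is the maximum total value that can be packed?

$119

Best value-per-unit is C at 39/8; filling with it alone gives 3×39 = 117.
Optimal mix: 2×C + 1×D → weight 27, value 119.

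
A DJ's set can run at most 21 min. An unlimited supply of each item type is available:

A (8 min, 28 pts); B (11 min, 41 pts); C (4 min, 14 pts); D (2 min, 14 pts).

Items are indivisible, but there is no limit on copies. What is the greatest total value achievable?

Best value-per-unit is D at 14/2, and filling with it alone uses duration 10×2=20. No mix of the others beats 10×14 = 140.

140 pts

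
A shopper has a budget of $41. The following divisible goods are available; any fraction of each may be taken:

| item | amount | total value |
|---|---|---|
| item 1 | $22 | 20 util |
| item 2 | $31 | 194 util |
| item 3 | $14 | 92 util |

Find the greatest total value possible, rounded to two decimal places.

Take in order of value per unit:
- item 3 (92/14 per unit): all 14 → value 92, running total 92.00
- item 2 (194/31 per unit): 27 of 31 → value 27×194/31 = 168.9677, running total 260.97
Total 260.97.

260.97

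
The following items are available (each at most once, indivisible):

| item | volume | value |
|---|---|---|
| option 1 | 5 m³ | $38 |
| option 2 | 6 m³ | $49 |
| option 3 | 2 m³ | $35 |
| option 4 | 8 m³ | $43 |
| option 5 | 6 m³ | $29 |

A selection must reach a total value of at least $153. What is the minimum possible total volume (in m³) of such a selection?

21

Subsets with value ≥ 153, sorted by total volume:
- option 1+option 2+option 3+option 4: volume 21, value 165
- option 2+option 3+option 4+option 5: volume 22, value 156
- option 1+option 2+option 4+option 5: volume 25, value 159
- option 1+option 2+option 3+option 4+option 5: volume 27, value 194
Minimum volume: 21 m³.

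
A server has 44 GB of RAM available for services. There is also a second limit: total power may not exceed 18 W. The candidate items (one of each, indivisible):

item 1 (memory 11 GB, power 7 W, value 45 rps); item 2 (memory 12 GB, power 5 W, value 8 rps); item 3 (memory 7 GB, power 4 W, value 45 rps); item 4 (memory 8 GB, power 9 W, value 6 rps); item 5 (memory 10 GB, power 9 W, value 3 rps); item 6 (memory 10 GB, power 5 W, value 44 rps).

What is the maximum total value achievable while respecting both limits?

134 rps

Feasible sets respecting both limits:
- item 1+item 3+item 6: memory 28, power 16, value 134
- item 1+item 2+item 3: memory 30, power 16, value 98
- item 1+item 2+item 6: memory 33, power 17, value 97
Best: 134 rps.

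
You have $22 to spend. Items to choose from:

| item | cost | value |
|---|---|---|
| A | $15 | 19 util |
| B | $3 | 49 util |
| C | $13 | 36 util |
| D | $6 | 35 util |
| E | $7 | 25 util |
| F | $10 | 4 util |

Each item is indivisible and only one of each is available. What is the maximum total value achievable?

120 util

Check high-value combinations within $22:
- B+C+D: cost 3+13+6=22, value 49+36+35=120
- B+D+E: cost 3+6+7=16, value 49+35+25=109
- B+D+F: cost 3+6+10=19, value 49+35+4=88
- B+C: cost 3+13=16, value 49+36=85
- B+D: cost 3+6=9, value 49+35=84
Best: 120 util.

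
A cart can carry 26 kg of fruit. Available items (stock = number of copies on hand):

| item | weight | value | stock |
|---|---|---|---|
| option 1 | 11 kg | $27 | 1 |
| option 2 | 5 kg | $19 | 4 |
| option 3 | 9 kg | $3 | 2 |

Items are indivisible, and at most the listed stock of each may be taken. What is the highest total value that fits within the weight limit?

Best selections within weight 26 and stock limits:
- 1×option 1 + 3×option 2: weight 26, value 84
- 4×option 2: weight 20, value 76
- 1×option 1 + 2×option 2: weight 21, value 65
Best: $84.

$84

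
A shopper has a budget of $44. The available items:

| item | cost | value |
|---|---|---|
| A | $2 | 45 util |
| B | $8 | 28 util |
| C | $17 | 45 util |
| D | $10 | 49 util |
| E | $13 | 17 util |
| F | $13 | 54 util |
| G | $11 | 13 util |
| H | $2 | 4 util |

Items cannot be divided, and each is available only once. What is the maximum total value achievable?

Check high-value combinations within $44:
- A+C+D+F+H: cost 2+17+10+13+2=44, value 45+45+49+54+4=197
- A+C+D+F: cost 2+17+10+13=42, value 45+45+49+54=193
- A+B+D+F+G: cost 2+8+10+13+11=44, value 45+28+49+54+13=189
- A+B+D+F+H: cost 2+8+10+13+2=35, value 45+28+49+54+4=180
- A+B+D+F: cost 2+8+10+13=33, value 45+28+49+54=176
Best: 197 util.

197 util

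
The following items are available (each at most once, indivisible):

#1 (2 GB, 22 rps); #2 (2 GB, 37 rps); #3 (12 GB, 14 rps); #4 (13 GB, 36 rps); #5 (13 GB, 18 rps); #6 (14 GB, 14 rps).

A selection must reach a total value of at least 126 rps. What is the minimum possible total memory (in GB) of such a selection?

42

Subsets with value ≥ 126, sorted by total memory:
- #1+#2+#3+#4+#5: memory 42, value 127
- #1+#2+#4+#5+#6: memory 44, value 127
Minimum memory: 42 GB.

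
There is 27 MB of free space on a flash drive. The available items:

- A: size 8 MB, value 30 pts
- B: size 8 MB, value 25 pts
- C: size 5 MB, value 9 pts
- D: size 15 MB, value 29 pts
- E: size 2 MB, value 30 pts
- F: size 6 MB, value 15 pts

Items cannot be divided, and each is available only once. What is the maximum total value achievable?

100 pts

Check high-value combinations within 27 MB:
- A+B+E+F: size 8+8+2+6=24, value 30+25+30+15=100
- A+B+C+E: size 8+8+5+2=23, value 30+25+9+30=94
- A+D+E: size 8+15+2=25, value 30+29+30=89
Best: 100 pts.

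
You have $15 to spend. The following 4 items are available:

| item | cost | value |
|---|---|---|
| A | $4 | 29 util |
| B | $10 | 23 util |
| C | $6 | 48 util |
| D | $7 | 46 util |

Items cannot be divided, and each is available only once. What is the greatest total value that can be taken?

94 util

Check high-value combinations within $15:
- C+D: cost 6+7=13, value 48+46=94
- A+C: cost 4+6=10, value 29+48=77
- A+D: cost 4+7=11, value 29+46=75
- A+B: cost 4+10=14, value 29+23=52
Best: 94 util.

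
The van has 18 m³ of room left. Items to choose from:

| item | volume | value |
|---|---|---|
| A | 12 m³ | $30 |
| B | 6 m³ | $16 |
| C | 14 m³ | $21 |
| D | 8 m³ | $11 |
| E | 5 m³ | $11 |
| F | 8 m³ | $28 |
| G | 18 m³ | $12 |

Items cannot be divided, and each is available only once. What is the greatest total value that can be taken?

$46

Check high-value combinations within 18 m³:
- A+B: volume 12+6=18, value 30+16=46
- B+F: volume 6+8=14, value 16+28=44
- A+E: volume 12+5=17, value 30+11=41
- E+F: volume 5+8=13, value 11+28=39
Best: $46.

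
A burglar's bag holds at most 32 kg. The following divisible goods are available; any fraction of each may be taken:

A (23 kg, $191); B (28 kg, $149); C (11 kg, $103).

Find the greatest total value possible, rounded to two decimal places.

277.39

Take in order of value per unit:
- C (103/11 per unit): all 11 → value 103, running total 103.00
- A (191/23 per unit): 21 of 23 → value 21×191/23 = 174.3913, running total 277.39
Total 277.39.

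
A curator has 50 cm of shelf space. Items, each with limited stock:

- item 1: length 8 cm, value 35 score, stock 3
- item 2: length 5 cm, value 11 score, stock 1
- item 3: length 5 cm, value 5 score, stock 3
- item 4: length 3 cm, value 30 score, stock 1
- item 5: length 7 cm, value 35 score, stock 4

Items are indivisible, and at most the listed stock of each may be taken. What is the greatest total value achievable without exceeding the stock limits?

Top feasible selections:
- 2×item 1 + 1×item 4 + 4×item 5: length 47, value 240
- 3×item 1 + 1×item 4 + 3×item 5: length 48, value 240
- 1×item 1 + 1×item 2 + 1×item 3 + 1×item 4 + 4×item 5: length 49, value 221
- 2×item 1 + 1×item 2 + 4×item 5: length 49, value 221
Best: 240 score.

240 score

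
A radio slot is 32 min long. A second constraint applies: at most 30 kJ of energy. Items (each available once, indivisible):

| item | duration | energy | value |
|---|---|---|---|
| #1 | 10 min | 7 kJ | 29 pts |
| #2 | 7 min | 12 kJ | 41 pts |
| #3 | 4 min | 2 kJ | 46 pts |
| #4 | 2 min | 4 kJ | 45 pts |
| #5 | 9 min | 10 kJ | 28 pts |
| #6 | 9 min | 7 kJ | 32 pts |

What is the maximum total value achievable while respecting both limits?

Feasible sets respecting both limits:
- #2+#3+#4+#6: duration 22, energy 25, value 164
- #1+#2+#3+#4: duration 23, energy 25, value 161
- #2+#3+#4+#5: duration 22, energy 28, value 160
Best: 164 pts.

164 pts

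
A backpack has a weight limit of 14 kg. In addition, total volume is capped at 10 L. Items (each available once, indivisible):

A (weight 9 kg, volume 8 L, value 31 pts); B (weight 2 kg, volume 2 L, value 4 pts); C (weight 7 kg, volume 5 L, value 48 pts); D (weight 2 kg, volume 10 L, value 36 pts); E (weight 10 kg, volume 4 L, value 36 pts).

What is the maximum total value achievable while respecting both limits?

Feasible sets respecting both limits:
- B+C: weight 9, volume 7, value 52
- C: weight 7, volume 5, value 48
- B+E: weight 12, volume 6, value 40
- D: weight 2, volume 10, value 36
Best: 52 pts.

52 pts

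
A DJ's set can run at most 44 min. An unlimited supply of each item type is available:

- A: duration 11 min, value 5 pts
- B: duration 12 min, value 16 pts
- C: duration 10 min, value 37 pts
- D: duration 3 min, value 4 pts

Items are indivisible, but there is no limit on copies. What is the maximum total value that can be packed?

Best value-per-unit is C at 37/10; filling with it alone gives 4×37 = 148.
Optimal mix: 4×C + 1×D → duration 43, value 152.

152 pts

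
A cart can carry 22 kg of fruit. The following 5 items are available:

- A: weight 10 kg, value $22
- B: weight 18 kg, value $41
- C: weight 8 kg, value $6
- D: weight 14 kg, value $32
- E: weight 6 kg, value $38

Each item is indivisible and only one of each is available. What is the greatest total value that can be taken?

Check high-value combinations within 22 kg:
- D+E: weight 14+6=20, value 32+38=70
- A+E: weight 10+6=16, value 22+38=60
- C+E: weight 8+6=14, value 6+38=44
Best: $70.

$70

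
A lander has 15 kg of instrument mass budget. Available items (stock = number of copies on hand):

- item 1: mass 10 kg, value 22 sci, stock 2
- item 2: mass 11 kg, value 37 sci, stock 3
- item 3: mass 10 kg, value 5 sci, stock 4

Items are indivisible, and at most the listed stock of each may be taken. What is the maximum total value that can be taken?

Best selections within mass 15 and stock limits:
- 1×item 2: mass 11, value 37
- 1×item 1: mass 10, value 22
- 1×item 3: mass 10, value 5
Best: 37 sci.

37 sci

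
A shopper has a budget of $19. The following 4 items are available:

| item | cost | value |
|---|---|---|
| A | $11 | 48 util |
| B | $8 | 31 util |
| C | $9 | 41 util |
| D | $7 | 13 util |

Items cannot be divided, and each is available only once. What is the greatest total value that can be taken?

79 util

Check high-value combinations within $19:
- A+B: cost 11+8=19, value 48+31=79
- B+C: cost 8+9=17, value 31+41=72
- A+D: cost 11+7=18, value 48+13=61
- C+D: cost 9+7=16, value 41+13=54
- A: cost 11, value 48
Best: 79 util.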